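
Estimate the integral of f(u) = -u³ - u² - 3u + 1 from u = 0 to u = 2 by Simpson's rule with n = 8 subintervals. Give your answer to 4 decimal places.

-10.6667

h = (2 − 0)/8 = 0.25.
Nodes u₀,…,u₈ = 0, 0.25, 0.5, 0.75, 1, 1.25, 1.5, 1.75, 2.
f(u) = -u³ - u² - 3u + 1: f₀=1, f₁=0.171875, f₂=-0.875, f₃=-2.234375, f₄=-4, f₅=-6.265625, f₆=-9.125, f₇=-12.671875, f₈=-17.
(h/3)·[f₀ + 4f₁ + 2f₂ + 4f₃ + 2f₄ + 4f₅ + 2f₆ + 4f₇ + f₈] = 0.083333·(-128) = -10.6667.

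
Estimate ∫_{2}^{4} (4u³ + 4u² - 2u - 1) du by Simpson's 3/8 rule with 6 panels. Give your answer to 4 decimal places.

h = (4 − 2)/6 = 0.333333.
Nodes u₀,…,u₆ = 2, 2.333333, 2.666667, 3, 3.333333, 3.666667, 4.
f(u) = 4u³ + 4u² - 2u - 1: f₀=43, f₁=66.925926, f₂=97.962963, f₃=137, f₄=184.925926, f₅=242.629630, f₆=311.
(3h/8)·[f₀ + 3f₁ + 3f₂ + 2f₃ + 3f₄ + 3f₅ + f₆] = 0.125·(2405.333333) = 300.6667.

300.6667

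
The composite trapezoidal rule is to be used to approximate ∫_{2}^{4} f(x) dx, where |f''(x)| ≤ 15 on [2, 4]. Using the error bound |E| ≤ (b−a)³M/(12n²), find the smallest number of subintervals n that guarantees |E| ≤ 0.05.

Need 120/(12n²) ≤ 0.05.
n² ≥ 120/(12·0.05) = 200 ⇒ n ≥ 14.1421, so the smallest n is 15.

15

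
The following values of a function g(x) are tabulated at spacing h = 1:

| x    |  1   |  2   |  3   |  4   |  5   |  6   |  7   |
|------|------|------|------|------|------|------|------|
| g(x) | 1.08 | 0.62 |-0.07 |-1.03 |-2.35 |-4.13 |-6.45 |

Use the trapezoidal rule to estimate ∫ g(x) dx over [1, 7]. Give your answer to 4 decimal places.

-9.6450

h = 1, n = 6.
(h/2)·[y₀ + 2y₁ + 2y₂ + 2y₃ + 2y₄ + 2y₅ + y₆] = 0.5·(-19.29) = -9.6450.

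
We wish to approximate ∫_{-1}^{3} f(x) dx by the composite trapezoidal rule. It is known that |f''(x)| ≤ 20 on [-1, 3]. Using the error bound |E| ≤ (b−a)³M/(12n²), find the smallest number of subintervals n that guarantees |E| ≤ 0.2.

Need 1280/(12n²) ≤ 0.2.
n² ≥ 1280/(12·0.2) = 533.333 ⇒ n ≥ 23.0940, so the smallest n is 24.

24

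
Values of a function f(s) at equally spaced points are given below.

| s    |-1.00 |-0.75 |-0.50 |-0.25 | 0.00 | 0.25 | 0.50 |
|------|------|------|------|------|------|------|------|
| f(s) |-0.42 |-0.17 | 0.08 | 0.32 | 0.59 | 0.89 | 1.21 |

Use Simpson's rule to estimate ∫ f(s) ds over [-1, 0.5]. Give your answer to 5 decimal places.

h = 0.25, n = 6.
(h/3)·[y₀ + 4y₁ + 2y₂ + 4y₃ + 2y₄ + 4y₅ + y₆] = 0.083333·(6.29) = 0.52417.

0.52417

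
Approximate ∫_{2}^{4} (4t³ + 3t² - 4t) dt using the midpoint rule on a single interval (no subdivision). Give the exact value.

246

M = (b−a)·f(3) = 2·(123) = 246.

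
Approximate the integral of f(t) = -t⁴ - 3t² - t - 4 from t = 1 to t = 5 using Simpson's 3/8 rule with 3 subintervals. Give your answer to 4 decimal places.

h = (5 − 1)/3 = 1.333333.
Nodes t₀,…,t₃ = 1, 2.333333, 3.666667, 5.
f(t) = -t⁴ - 3t² - t - 4: f₀=-9, f₁=-52.308642, f₂=-228.753086, f₃=-709.
(3h/8)·[f₀ + 3f₁ + 3f₂ + f₃] = 0.5·(-1561.185185) = -780.5926.

-780.5926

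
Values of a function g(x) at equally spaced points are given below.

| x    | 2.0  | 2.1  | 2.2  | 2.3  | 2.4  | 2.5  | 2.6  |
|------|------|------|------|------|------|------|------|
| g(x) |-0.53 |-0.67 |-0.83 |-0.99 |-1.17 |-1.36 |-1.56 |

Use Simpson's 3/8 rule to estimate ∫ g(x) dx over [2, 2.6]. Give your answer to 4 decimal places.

-0.6060

h = 0.1, n = 6.
(3h/8)·[y₀ + 3y₁ + 3y₂ + 2y₃ + 3y₄ + 3y₅ + y₆] = 0.0375·(-16.16) = -0.6060.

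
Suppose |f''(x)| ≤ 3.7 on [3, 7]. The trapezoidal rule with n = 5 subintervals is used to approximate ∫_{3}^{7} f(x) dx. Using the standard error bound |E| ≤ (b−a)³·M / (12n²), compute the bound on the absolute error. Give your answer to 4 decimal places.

|E| ≤ (4)³·3.7 / (12·5²) = 236.8/300 = 0.7893.

0.7893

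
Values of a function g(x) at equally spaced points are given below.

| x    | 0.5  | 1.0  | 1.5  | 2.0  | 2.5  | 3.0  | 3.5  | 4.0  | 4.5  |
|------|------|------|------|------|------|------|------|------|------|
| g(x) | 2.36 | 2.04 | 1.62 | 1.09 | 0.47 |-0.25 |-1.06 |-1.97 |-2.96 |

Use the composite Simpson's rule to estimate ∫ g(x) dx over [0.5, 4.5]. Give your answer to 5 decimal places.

h = 0.5, n = 8.
(h/3)·[y₀ + 4y₁ + 2y₂ + 4y₃ + 2y₄ + 4y₅ + 2y₆ + 4y₇ + y₈] = 0.166667·(5.10) = 0.85000.

0.85000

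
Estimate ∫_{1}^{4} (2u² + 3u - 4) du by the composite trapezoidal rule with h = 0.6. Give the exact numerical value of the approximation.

h = (4 − 1)/5 = 0.6.
Nodes u₀,…,u₅ = 1, 1.6, 2.2, 2.8, 3.4, 4.
f(u) = 2u² + 3u - 4: f₀=1, f₁=5.92, f₂=12.28, f₃=20.08, f₄=29.32, f₅=40.
(h/2)·[f₀ + 2f₁ + 2f₂ + 2f₃ + 2f₄ + f₅] = 0.3·(176.2) = 52.86.

52.86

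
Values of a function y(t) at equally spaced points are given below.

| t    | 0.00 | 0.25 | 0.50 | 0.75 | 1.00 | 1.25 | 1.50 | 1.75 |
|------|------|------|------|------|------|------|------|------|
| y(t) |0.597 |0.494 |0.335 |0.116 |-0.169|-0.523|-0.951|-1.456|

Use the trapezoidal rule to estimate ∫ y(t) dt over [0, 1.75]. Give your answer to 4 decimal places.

-0.2819

h = 0.25, n = 7.
(h/2)·[y₀ + 2y₁ + 2y₂ + 2y₃ + 2y₄ + 2y₅ + 2y₆ + y₇] = 0.125·(-2.255) = -0.2819.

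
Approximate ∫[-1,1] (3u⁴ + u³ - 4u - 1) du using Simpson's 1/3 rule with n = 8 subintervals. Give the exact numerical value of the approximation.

-0.796875

h = (1 − (-1))/8 = 0.25.
Nodes u₀,…,u₈ = -1, -0.75, -0.5, -0.25, 0, 0.25, 0.5, 0.75, 1.
f(u) = 3u⁴ + u³ - 4u - 1: f₀=5, f₁=2.52734375, f₂=1.0625, f₃=-0.00390625, f₄=-1, f₅=-1.97265625, f₆=-2.6875, f₇=-2.62890625, f₈=-1.
(h/3)·[f₀ + 4f₁ + 2f₂ + 4f₃ + 2f₄ + 4f₅ + 2f₆ + 4f₇ + f₈] = 0.083333·(-9.5625) = -0.796875.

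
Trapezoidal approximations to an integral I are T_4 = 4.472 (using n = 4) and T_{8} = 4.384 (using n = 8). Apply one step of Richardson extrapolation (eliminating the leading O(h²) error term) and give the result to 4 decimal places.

4.3547

R = (4·T_{8} − T_4) / 3 = (4·4.384 − 4.472)/3 = (13.064)/3 = 4.3547.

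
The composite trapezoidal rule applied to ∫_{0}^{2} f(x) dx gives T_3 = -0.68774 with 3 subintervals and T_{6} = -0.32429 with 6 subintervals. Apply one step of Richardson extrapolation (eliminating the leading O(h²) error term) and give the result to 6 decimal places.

-0.203140

R = (4·T_{6} − T_3) / 3 = (4·(-0.32429) − (-0.68774))/3 = (-0.60942)/3 = -0.203140.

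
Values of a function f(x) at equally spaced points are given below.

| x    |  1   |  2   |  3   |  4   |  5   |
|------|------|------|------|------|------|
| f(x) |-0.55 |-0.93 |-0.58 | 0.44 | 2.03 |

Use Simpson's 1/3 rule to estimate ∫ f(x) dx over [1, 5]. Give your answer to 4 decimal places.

h = 1, n = 4.
(h/3)·[y₀ + 4y₁ + 2y₂ + 4y₃ + y₄] = 0.333333·(-1.64) = -0.5467.

-0.5467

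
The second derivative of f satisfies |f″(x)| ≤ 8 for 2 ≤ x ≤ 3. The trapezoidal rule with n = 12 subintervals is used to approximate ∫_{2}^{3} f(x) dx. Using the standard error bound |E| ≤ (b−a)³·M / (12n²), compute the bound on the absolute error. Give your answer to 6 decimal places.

0.004630

|E| ≤ (1)³·8 / (12·12²) = 8/1728 = 0.004630.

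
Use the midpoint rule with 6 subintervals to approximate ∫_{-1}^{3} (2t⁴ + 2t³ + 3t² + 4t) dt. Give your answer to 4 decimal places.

176.1646

h = (3 − (-1))/6 = 0.666667.
Midpoints m₁,…,m₆ = -0.666667, 0, 0.666667, 1.333333, 2, 2.666667.
f(m₁)=-1.530864, f(m₂)=0, f(m₃)=4.987654, f(m₄)=21.728395, f(m₅)=68, f(m₆)=171.061728.
h·[f(m₁) + f(m₂) + f(m₃) + f(m₄) + f(m₅) + f(m₆)] = 0.666667·(264.246914) = 176.1646.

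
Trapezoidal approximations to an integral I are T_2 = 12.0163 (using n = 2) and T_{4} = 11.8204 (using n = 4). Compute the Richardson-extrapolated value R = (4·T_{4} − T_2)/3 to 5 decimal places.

R = (4·T_{4} − T_2) / 3 = (4·11.8204 − 12.0163)/3 = (35.2653)/3 = 11.75510.

11.75510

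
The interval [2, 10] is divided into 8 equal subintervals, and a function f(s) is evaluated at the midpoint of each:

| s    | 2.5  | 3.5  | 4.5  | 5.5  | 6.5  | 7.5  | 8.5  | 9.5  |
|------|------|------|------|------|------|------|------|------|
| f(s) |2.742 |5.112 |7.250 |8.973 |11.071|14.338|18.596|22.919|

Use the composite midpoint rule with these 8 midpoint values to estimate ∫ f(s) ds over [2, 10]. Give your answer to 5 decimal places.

h = 1, n = 8.
h·[y(m₁) + y(m₂) + y(m₃) + y(m₄) + y(m₅) + y(m₆) + y(m₇) + y(m₈)] = 1·(91.001) = 91.00100.

91.00100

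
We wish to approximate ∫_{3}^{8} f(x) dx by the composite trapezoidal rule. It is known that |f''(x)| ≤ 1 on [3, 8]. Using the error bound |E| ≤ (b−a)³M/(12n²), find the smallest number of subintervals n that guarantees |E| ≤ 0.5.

5

Need 125/(12n²) ≤ 0.5.
n² ≥ 125/(12·0.5) = 20.8333 ⇒ n ≥ 4.5644, so the smallest n is 5.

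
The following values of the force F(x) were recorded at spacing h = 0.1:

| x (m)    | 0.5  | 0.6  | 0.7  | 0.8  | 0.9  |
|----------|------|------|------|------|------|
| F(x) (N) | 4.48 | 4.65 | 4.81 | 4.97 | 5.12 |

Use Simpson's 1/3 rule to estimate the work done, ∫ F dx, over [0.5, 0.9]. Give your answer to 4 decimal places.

h = 0.1, n = 4.
(h/3)·[y₀ + 4y₁ + 2y₂ + 4y₃ + y₄] = 0.033333·(57.70) = 1.9233.

1.9233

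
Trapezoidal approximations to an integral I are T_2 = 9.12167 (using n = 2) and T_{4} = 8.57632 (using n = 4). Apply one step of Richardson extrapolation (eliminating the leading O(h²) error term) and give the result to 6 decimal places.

8.394537

R = (4·T_{4} − T_2) / 3 = (4·8.57632 − 9.12167)/3 = (25.18361)/3 = 8.394537.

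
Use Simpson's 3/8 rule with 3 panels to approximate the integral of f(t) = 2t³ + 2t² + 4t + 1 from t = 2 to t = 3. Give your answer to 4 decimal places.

h = (3 − 2)/3 = 0.333333.
Nodes t₀,…,t₃ = 2, 2.333333, 2.666667, 3.
f(t) = 2t³ + 2t² + 4t + 1: f₀=33, f₁=46.629630, f₂=63.814815, f₃=85.
(3h/8)·[f₀ + 3f₁ + 3f₂ + f₃] = 0.125·(449.333333) = 56.1667.

56.1667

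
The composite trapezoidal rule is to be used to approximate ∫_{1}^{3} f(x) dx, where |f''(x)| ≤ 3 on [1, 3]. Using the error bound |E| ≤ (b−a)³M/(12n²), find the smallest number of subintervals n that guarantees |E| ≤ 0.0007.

Need 24/(12n²) ≤ 0.0007.
n² ≥ 24/(12·0.0007) = 2857.14 ⇒ n ≥ 53.4522, so the smallest n is 54.

54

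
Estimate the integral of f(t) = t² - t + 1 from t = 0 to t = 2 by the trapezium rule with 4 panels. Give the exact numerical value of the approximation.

2.75

h = (2 − 0)/4 = 0.5.
Nodes t₀,…,t₄ = 0, 0.5, 1, 1.5, 2.
f(t) = t² - t + 1: f₀=1, f₁=0.75, f₂=1, f₃=1.75, f₄=3.
(h/2)·[f₀ + 2f₁ + 2f₂ + 2f₃ + f₄] = 0.25·(11) = 2.75.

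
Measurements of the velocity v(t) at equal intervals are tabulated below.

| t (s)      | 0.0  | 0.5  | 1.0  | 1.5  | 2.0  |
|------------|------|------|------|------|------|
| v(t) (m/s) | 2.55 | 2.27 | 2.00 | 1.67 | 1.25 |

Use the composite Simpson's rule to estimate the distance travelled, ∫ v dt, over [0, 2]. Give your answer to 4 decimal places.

h = 0.5, n = 4.
(h/3)·[y₀ + 4y₁ + 2y₂ + 4y₃ + y₄] = 0.166667·(23.56) = 3.9267.

3.9267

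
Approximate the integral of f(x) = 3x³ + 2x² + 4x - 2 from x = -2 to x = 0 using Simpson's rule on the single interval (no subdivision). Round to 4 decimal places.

S = (b−a)/6 · [f(-2) + 4f(-1) + f(0)] = 0.333333·[(-26) + 4·(-7) + (-2)] = -18.6667.

-18.6667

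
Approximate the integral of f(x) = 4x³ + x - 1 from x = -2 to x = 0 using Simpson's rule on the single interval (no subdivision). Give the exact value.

-20

S = (b−a)/6 · [f(-2) + 4f(-1) + f(0)] = 0.333333·[(-35) + 4·(-6) + (-1)] = -20.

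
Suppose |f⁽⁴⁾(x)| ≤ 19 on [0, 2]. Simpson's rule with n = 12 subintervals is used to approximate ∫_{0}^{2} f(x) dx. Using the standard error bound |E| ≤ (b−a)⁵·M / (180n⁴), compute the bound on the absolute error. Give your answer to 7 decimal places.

|E| ≤ (2)⁵·19 / (180·12⁴) = 608/3732480 = 0.0001629.

0.0001629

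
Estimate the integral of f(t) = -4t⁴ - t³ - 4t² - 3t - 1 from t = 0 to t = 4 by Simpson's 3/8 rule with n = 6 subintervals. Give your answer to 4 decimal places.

h = (4 − 0)/6 = 0.666667.
Nodes t₀,…,t₆ = 0, 0.666667, 1.333333, 2, 2.666667, 3.333333, 4.
f(t) = -4t⁴ - t³ - 4t² - 3t - 1: f₀=-1, f₁=-5.864198, f₂=-27.123457, f₃=-95, f₄=-258.679012, f₅=-586.308642, f₆=-1165.
(3h/8)·[f₀ + 3f₁ + 3f₂ + 2f₃ + 3f₄ + 3f₅ + f₆] = 0.25·(-3989.925926) = -997.4815.

-997.4815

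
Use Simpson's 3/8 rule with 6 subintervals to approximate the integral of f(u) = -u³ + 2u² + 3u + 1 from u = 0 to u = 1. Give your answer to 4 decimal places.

2.9167

h = (1 − 0)/6 = 0.166667.
Nodes u₀,…,u₆ = 0, 0.166667, 0.333333, 0.5, 0.666667, 0.833333, 1.
f(u) = -u³ + 2u² + 3u + 1: f₀=1, f₁=1.550926, f₂=2.185185, f₃=2.875, f₄=3.592593, f₅=4.310185, f₆=5.
(3h/8)·[f₀ + 3f₁ + 3f₂ + 2f₃ + 3f₄ + 3f₅ + f₆] = 0.0625·(46.666667) = 2.9167.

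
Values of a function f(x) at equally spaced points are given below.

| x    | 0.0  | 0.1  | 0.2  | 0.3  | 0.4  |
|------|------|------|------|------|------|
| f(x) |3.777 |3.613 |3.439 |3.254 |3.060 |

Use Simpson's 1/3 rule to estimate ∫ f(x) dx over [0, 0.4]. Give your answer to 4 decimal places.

h = 0.1, n = 4.
(h/3)·[y₀ + 4y₁ + 2y₂ + 4y₃ + y₄] = 0.033333·(41.183) = 1.3728.

1.3728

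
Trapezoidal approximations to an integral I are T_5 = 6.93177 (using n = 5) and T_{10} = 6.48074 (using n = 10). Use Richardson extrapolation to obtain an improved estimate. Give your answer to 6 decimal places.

6.330397

R = (4·T_{10} − T_5) / 3 = (4·6.48074 − 6.93177)/3 = (18.99119)/3 = 6.330397.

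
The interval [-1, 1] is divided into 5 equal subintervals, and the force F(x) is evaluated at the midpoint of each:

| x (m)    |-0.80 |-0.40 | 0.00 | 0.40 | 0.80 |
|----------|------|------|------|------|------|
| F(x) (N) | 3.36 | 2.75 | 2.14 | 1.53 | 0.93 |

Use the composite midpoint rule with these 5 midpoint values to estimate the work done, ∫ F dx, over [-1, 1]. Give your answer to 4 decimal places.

h = 0.4, n = 5.
h·[y(m₁) + y(m₂) + y(m₃) + y(m₄) + y(m₅)] = 0.4·(10.71) = 4.2840.

4.2840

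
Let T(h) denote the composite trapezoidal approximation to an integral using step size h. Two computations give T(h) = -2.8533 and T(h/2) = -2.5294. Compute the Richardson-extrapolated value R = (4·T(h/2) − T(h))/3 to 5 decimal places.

-2.42143

R = (4·T(h/2) − T(h)) / 3 = (4·(-2.5294) − (-2.8533))/3 = (-7.2643)/3 = -2.42143.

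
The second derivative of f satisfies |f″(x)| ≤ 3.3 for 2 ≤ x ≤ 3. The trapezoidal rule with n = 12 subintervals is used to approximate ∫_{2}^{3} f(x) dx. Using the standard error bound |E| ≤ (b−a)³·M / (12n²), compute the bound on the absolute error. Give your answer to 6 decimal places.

0.001910

|E| ≤ (1)³·3.3 / (12·12²) = 3.3/1728 = 0.001910.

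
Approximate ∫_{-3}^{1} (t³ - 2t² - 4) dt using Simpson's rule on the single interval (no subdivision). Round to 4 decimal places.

S = (b−a)/6 · [f(-3) + 4f(-1) + f(1)] = 0.666667·[(-49) + 4·(-7) + (-5)] = -54.6667.

-54.6667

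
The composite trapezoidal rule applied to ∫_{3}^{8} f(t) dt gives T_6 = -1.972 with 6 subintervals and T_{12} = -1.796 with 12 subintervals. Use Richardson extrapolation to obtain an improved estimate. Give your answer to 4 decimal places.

-1.7373

R = (4·T_{12} − T_6) / 3 = (4·(-1.796) − (-1.972))/3 = (-5.212)/3 = -1.7373.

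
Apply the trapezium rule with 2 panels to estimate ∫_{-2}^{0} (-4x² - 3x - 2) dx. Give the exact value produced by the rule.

-10

h = (0 − (-2))/2 = 1.
Nodes x₀,…,x₂ = -2, -1, 0.
f(x) = -4x² - 3x - 2: f₀=-12, f₁=-3, f₂=-2.
(h/2)·[f₀ + 2f₁ + f₂] = 0.5·(-20) = -10.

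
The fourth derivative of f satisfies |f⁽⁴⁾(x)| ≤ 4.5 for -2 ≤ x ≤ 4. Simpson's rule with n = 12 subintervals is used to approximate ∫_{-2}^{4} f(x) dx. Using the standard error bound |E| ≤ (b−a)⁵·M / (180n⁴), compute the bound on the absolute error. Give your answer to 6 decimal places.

|E| ≤ (6)⁵·4.5 / (180·12⁴) = 34992/3732480 = 0.009375.

0.009375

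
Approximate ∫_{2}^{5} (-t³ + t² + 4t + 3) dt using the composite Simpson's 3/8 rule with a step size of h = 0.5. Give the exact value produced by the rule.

h = (5 − 2)/6 = 0.5.
Nodes t₀,…,t₆ = 2, 2.5, 3, 3.5, 4, 4.5, 5.
f(t) = -t³ + t² + 4t + 3: f₀=7, f₁=3.625, f₂=-3, f₃=-13.625, f₄=-29, f₅=-49.875, f₆=-77.
(3h/8)·[f₀ + 3f₁ + 3f₂ + 2f₃ + 3f₄ + 3f₅ + f₆] = 0.1875·(-332) = -62.25.

-62.25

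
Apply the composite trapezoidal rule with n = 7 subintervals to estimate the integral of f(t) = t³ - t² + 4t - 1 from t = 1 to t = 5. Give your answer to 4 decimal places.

h = (5 − 1)/7 = 0.571429.
Nodes t₀,…,t₇ = 1, 1.571429, 2.142857, 2.714286, 3.285714, 3.857143, 4.428571, 5.
f(t) = t³ - t² + 4t - 1: f₀=3, f₁=6.696793, f₂=12.819242, f₃=22.486880, f₄=36.819242, f₅=56.935860, f₆=83.956268, f₇=119.
(h/2)·[f₀ + 2f₁ + 2f₂ + 2f₃ + 2f₄ + 2f₅ + 2f₆ + f₇] = 0.285714·(561.428571) = 160.4082.

160.4082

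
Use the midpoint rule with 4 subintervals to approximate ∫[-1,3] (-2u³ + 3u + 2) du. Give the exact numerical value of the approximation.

h = (3 − (-1))/4 = 1.
Midpoints m₁,…,m₄ = -0.5, 0.5, 1.5, 2.5.
f(m₁)=0.75, f(m₂)=3.25, f(m₃)=-0.25, f(m₄)=-21.75.
h·[f(m₁) + f(m₂) + f(m₃) + f(m₄)] = 1·(-18) = -18.

-18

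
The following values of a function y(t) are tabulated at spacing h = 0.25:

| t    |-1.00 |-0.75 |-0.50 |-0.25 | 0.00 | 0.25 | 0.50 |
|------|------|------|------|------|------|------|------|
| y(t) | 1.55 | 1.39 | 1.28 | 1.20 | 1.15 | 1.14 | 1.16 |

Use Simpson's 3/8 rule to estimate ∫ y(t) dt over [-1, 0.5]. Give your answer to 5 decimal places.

1.87406

h = 0.25, n = 6.
(3h/8)·[y₀ + 3y₁ + 3y₂ + 2y₃ + 3y₄ + 3y₅ + y₆] = 0.09375·(19.99) = 1.87406.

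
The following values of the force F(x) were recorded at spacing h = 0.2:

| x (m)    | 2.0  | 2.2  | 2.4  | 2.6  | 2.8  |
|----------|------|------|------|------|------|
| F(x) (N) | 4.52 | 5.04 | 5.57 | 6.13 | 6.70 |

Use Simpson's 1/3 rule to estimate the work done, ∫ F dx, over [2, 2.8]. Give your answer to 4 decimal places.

4.4693

h = 0.2, n = 4.
(h/3)·[y₀ + 4y₁ + 2y₂ + 4y₃ + y₄] = 0.066667·(67.04) = 4.4693.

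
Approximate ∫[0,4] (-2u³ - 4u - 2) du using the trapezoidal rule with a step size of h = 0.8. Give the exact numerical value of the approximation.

h = (4 − 0)/5 = 0.8.
Nodes u₀,…,u₅ = 0, 0.8, 1.6, 2.4, 3.2, 4.
f(u) = -2u³ - 4u - 2: f₀=-2, f₁=-6.224, f₂=-16.592, f₃=-39.248, f₄=-80.336, f₅=-146.
(h/2)·[f₀ + 2f₁ + 2f₂ + 2f₃ + 2f₄ + f₅] = 0.4·(-432.8) = -173.12.

-173.12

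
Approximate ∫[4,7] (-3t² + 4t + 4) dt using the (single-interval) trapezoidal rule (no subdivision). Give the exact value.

-214.5

T = (b−a)/2 · [f(4) + f(7)] = 1.5·[(-28) + (-115)] = -214.5.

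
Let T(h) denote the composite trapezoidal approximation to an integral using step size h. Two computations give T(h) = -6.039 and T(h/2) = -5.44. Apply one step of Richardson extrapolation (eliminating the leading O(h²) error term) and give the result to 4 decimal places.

-5.2403

R = (4·T(h/2) − T(h)) / 3 = (4·(-5.44) − (-6.039))/3 = (-15.721)/3 = -5.2403.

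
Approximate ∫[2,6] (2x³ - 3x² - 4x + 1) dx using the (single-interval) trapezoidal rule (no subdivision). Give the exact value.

596

T = (b−a)/2 · [f(2) + f(6)] = 2·[(-3) + 301] = 596.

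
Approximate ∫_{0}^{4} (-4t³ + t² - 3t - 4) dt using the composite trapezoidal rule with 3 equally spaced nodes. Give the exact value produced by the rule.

-336

h = (4 − 0)/2 = 2.
Nodes t₀,…,t₂ = 0, 2, 4.
f(t) = -4t³ + t² - 3t - 4: f₀=-4, f₁=-38, f₂=-256.
(h/2)·[f₀ + 2f₁ + f₂] = 1·(-336) = -336.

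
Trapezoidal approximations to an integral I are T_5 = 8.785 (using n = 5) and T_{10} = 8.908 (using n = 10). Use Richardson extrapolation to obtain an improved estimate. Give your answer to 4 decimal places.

R = (4·T_{10} − T_5) / 3 = (4·8.908 − 8.785)/3 = (26.847)/3 = 8.9490.

8.9490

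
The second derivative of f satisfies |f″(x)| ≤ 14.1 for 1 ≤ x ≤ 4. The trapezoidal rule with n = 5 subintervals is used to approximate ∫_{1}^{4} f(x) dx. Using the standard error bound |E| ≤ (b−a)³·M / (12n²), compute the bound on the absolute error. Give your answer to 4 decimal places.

1.2690

|E| ≤ (3)³·14.1 / (12·5²) = 380.7/300 = 1.2690.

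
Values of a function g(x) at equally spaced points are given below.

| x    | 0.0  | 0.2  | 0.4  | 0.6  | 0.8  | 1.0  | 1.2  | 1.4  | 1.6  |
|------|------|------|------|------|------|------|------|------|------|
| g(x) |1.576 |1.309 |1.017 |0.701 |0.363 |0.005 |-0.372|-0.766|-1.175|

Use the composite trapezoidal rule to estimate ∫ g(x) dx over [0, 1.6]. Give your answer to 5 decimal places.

h = 0.2, n = 8.
(h/2)·[y₀ + 2y₁ + 2y₂ + 2y₃ + 2y₄ + 2y₅ + 2y₆ + 2y₇ + y₈] = 0.1·(4.915) = 0.49150.

0.49150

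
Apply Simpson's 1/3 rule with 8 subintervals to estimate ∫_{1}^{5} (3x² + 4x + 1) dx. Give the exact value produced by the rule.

h = (5 − 1)/8 = 0.5.
Nodes x₀,…,x₈ = 1, 1.5, 2, 2.5, 3, 3.5, 4, 4.5, 5.
f(x) = 3x² + 4x + 1: f₀=8, f₁=13.75, f₂=21, f₃=29.75, f₄=40, f₅=51.75, f₆=65, f₇=79.75, f₈=96.
(h/3)·[f₀ + 4f₁ + 2f₂ + 4f₃ + 2f₄ + 4f₅ + 2f₆ + 4f₇ + f₈] = 0.166667·(1056) = 176.

176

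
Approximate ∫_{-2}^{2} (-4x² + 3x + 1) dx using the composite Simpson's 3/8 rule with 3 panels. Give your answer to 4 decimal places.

h = (2 − (-2))/3 = 1.333333.
Nodes x₀,…,x₃ = -2, -0.666667, 0.666667, 2.
f(x) = -4x² + 3x + 1: f₀=-21, f₁=-2.777778, f₂=1.222222, f₃=-9.
(3h/8)·[f₀ + 3f₁ + 3f₂ + f₃] = 0.5·(-34.666667) = -17.3333.

-17.3333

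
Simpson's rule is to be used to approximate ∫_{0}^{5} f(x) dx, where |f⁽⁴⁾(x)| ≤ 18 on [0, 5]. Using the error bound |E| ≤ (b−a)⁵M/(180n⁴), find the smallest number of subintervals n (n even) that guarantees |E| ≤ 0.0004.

30

Need 56250/(180n⁴) ≤ 0.0004.
n⁴ ≥ 56250/(180·0.0004) = 781250 ⇒ n ≥ 29.7302, so the smallest even n is 30. (n must be even for Simpson's rule.)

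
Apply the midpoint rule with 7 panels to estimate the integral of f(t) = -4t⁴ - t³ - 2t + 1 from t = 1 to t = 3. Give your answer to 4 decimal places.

-218.1050

h = (3 − 1)/7 = 0.285714.
Midpoints m₁,…,m₇ = 1.142857, 1.428571, 1.714286, 2, 2.285714, 2.571429, 2.857143.
f(m₁)=-9.602249, f(m₂)=-21.432320, f(m₃)=-42.012078, f(m₄)=-75, f(m₅)=-124.694294, f(m₆)=-196.032903, f(m₇)=-294.593503.
h·[f(m₁) + f(m₂) + f(m₃) + f(m₄) + f(m₅) + f(m₆) + f(m₇)] = 0.285714·(-763.367347) = -218.1050.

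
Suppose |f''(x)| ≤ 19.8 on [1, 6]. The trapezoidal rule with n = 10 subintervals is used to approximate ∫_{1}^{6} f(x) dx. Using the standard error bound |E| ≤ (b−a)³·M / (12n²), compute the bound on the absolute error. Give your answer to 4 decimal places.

2.0625

|E| ≤ (5)³·19.8 / (12·10²) = 2475/1200 = 2.0625.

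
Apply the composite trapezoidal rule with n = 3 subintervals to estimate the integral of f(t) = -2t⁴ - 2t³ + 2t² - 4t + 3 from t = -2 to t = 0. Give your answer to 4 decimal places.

h = (0 − (-2))/3 = 0.666667.
Nodes t₀,…,t₃ = -2, -1.333333, -0.666667, 0.
f(t) = -2t⁴ - 2t³ + 2t² - 4t + 3: f₀=3, f₁=10.308642, f₂=6.753086, f₃=3.
(h/2)·[f₀ + 2f₁ + 2f₂ + f₃] = 0.333333·(40.123457) = 13.3745.

13.3745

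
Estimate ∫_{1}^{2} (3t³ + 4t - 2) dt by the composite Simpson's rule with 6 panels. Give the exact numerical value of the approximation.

h = (2 − 1)/6 = 0.166667.
Nodes t₀,…,t₆ = 1, 1.166667, 1.333333, 1.5, 1.666667, 1.833333, 2.
f(t) = 3t³ + 4t - 2: f₀=5, f₁=7.430556, f₂=10.444444, f₃=14.125, f₄=18.555556, f₅=23.819444, f₆=30.
(h/3)·[f₀ + 4f₁ + 2f₂ + 4f₃ + 2f₄ + 4f₅ + f₆] = 0.055556·(274.5) = 15.25.

15.25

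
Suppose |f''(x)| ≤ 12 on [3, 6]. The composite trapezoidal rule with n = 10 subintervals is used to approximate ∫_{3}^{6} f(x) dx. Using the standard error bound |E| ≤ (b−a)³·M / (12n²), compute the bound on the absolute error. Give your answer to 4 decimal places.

0.2700

|E| ≤ (3)³·12 / (12·10²) = 324/1200 = 0.2700.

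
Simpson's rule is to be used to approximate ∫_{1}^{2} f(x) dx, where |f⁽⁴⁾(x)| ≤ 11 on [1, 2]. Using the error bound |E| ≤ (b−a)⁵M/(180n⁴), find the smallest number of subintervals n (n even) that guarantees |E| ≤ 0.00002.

Need 11/(180n⁴) ≤ 0.00002.
n⁴ ≥ 11/(180·0.00002) = 3055.56 ⇒ n ≥ 7.4349, so the smallest even n is 8. (n must be even for Simpson's rule.)

8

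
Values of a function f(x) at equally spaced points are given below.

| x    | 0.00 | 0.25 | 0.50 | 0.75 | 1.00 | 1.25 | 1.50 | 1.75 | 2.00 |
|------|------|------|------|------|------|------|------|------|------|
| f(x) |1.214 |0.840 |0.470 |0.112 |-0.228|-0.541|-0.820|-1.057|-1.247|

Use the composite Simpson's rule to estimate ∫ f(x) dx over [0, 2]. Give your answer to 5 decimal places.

h = 0.25, n = 8.
(h/3)·[y₀ + 4y₁ + 2y₂ + 4y₃ + 2y₄ + 4y₅ + 2y₆ + 4y₇ + y₈] = 0.083333·(-3.773) = -0.31442.

-0.31442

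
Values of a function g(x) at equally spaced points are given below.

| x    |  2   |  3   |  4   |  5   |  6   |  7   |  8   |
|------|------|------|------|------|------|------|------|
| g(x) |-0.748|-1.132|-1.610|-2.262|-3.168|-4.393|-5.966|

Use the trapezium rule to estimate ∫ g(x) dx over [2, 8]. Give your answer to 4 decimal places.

h = 1, n = 6.
(h/2)·[y₀ + 2y₁ + 2y₂ + 2y₃ + 2y₄ + 2y₅ + y₆] = 0.5·(-31.844) = -15.9220.

-15.9220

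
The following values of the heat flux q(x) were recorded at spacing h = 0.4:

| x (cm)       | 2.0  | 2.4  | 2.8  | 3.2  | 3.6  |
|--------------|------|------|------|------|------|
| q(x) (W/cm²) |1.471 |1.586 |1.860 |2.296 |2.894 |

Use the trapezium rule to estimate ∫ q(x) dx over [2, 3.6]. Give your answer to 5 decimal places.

3.16980

h = 0.4, n = 4.
(h/2)·[y₀ + 2y₁ + 2y₂ + 2y₃ + y₄] = 0.2·(15.849) = 3.16980.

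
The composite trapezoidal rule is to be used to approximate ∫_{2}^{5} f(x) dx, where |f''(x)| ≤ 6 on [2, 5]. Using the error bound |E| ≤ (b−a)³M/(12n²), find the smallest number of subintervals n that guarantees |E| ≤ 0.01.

Need 162/(12n²) ≤ 0.01.
n² ≥ 162/(12·0.01) = 1350 ⇒ n ≥ 36.7423, so the smallest n is 37.

37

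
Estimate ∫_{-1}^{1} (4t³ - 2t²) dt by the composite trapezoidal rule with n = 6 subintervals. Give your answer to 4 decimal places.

-1.4074

h = (1 − (-1))/6 = 0.333333.
Nodes t₀,…,t₆ = -1, -0.666667, -0.333333, 0, 0.333333, 0.666667, 1.
f(t) = 4t³ - 2t²: f₀=-6, f₁=-2.074074, f₂=-0.370370, f₃=0, f₄=-0.074074, f₅=0.296296, f₆=2.
(h/2)·[f₀ + 2f₁ + 2f₂ + 2f₃ + 2f₄ + 2f₅ + f₆] = 0.166667·(-8.444444) = -1.4074.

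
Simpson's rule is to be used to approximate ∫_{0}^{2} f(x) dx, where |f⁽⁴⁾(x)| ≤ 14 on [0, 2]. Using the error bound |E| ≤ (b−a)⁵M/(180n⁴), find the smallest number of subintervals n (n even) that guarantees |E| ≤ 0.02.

4

Need 448/(180n⁴) ≤ 0.02.
n⁴ ≥ 448/(180·0.02) = 124.444 ⇒ n ≥ 3.3400, so the smallest even n is 4. (n must be even for Simpson's rule.)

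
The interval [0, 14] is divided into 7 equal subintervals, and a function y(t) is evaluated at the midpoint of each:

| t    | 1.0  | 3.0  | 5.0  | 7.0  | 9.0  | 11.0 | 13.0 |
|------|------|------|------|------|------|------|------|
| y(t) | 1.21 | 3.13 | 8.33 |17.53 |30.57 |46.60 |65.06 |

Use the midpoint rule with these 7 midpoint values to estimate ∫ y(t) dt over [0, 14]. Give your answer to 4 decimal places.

344.8600

h = 2, n = 7.
h·[y(m₁) + y(m₂) + y(m₃) + y(m₄) + y(m₅) + y(m₆) + y(m₇)] = 2·(172.43) = 344.8600.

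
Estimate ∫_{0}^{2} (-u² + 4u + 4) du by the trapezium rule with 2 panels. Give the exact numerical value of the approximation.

h = (2 − 0)/2 = 1.
Nodes u₀,…,u₂ = 0, 1, 2.
f(u) = -u² + 4u + 4: f₀=4, f₁=7, f₂=8.
(h/2)·[f₀ + 2f₁ + f₂] = 0.5·(26) = 13.

13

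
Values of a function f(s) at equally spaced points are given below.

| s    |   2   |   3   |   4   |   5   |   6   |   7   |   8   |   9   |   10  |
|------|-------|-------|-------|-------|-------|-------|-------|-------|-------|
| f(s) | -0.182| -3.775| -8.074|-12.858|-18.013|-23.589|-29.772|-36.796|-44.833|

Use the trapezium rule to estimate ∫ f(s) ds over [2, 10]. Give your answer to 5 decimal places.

-155.38450

h = 1, n = 8.
(h/2)·[y₀ + 2y₁ + 2y₂ + 2y₃ + 2y₄ + 2y₅ + 2y₆ + 2y₇ + y₈] = 0.5·(-310.769) = -155.38450.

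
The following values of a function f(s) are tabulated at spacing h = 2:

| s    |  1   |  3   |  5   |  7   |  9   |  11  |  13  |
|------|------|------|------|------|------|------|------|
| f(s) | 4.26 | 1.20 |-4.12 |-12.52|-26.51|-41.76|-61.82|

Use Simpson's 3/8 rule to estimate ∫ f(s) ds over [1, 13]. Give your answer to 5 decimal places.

h = 2, n = 6.
(3h/8)·[y₀ + 3y₁ + 3y₂ + 2y₃ + 3y₄ + 3y₅ + y₆] = 0.75·(-296.17) = -222.12750.

-222.12750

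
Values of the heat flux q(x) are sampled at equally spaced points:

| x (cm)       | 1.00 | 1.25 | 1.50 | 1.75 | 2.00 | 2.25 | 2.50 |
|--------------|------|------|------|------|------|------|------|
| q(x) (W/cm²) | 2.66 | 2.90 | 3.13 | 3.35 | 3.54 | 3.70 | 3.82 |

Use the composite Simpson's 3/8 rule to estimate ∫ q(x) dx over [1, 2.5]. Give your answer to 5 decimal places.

4.96781

h = 0.25, n = 6.
(3h/8)·[y₀ + 3y₁ + 3y₂ + 2y₃ + 3y₄ + 3y₅ + y₆] = 0.09375·(52.99) = 4.96781.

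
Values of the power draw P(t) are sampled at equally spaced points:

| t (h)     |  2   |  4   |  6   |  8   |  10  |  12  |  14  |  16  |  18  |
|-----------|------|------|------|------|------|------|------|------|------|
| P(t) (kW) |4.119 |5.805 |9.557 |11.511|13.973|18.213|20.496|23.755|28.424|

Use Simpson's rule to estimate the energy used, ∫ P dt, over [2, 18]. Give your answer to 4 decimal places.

h = 2, n = 8.
(h/3)·[y₀ + 4y₁ + 2y₂ + 4y₃ + 2y₄ + 4y₅ + 2y₆ + 4y₇ + y₈] = 0.666667·(357.731) = 238.4873.

238.4873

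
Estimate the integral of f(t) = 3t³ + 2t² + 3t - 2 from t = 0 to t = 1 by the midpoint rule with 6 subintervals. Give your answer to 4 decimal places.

h = (1 − 0)/6 = 0.166667.
Midpoints m₁,…,m₆ = 0.083333, 0.25, 0.416667, 0.583333, 0.75, 0.916667.
f(m₁)=-1.734375, f(m₂)=-1.078125, f(m₃)=-0.185764, f(m₄)=1.026042, f(m₅)=2.640625, f(m₆)=4.741319.
h·[f(m₁) + f(m₂) + f(m₃) + f(m₄) + f(m₅) + f(m₆)] = 0.166667·(5.409722) = 0.9016.

0.9016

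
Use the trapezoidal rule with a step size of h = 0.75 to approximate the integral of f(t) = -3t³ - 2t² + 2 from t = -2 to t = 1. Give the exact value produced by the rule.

11.953125

h = (1 − (-2))/4 = 0.75.
Nodes t₀,…,t₄ = -2, -1.25, -0.5, 0.25, 1.
f(t) = -3t³ - 2t² + 2: f₀=18, f₁=4.734375, f₂=1.875, f₃=1.828125, f₄=-3.
(h/2)·[f₀ + 2f₁ + 2f₂ + 2f₃ + f₄] = 0.375·(31.875) = 11.953125.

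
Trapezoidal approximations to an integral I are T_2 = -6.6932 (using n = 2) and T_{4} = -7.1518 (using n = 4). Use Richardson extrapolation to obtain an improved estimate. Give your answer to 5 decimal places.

R = (4·T_{4} − T_2) / 3 = (4·(-7.1518) − (-6.6932))/3 = (-21.9140)/3 = -7.30467.

-7.30467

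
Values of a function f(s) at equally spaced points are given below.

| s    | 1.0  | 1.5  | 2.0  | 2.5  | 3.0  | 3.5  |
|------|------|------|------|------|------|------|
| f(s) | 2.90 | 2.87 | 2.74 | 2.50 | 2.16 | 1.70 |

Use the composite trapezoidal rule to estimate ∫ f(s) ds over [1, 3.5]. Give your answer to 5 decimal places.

6.28500

h = 0.5, n = 5.
(h/2)·[y₀ + 2y₁ + 2y₂ + 2y₃ + 2y₄ + y₅] = 0.25·(25.14) = 6.28500.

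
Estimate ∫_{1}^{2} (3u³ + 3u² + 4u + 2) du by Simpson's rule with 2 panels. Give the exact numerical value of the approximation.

h = (2 − 1)/2 = 0.5.
Nodes u₀,…,u₂ = 1, 1.5, 2.
f(u) = 3u³ + 3u² + 4u + 2: f₀=12, f₁=24.875, f₂=46.
(h/3)·[f₀ + 4f₁ + f₂] = 0.166667·(157.5) = 26.25.

26.25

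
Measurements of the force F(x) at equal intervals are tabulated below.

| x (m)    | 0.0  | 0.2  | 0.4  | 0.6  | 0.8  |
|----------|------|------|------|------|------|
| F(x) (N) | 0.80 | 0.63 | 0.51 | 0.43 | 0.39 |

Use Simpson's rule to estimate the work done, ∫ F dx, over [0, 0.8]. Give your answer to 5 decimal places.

h = 0.2, n = 4.
(h/3)·[y₀ + 4y₁ + 2y₂ + 4y₃ + y₄] = 0.066667·(6.45) = 0.43000.

0.43000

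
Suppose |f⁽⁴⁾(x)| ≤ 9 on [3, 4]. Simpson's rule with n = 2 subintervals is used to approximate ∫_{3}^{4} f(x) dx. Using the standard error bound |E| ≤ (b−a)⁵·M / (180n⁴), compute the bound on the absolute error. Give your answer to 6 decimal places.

0.003125

|E| ≤ (1)⁵·9 / (180·2⁴) = 9/2880 = 0.003125.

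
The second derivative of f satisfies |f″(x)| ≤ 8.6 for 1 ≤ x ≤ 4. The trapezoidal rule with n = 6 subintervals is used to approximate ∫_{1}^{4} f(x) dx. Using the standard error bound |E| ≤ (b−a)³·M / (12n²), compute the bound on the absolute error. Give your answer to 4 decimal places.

|E| ≤ (3)³·8.6 / (12·6²) = 232.2/432 = 0.5375.

0.5375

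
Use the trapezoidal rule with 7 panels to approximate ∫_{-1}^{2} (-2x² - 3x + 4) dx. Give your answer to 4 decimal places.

h = (2 − (-1))/7 = 0.428571.
Nodes x₀,…,x₇ = -1, -0.571429, -0.142857, 0.285714, 0.714286, 1.142857, 1.571429, 2.
f(x) = -2x² - 3x + 4: f₀=5, f₁=5.061224, f₂=4.387755, f₃=2.979592, f₄=0.836735, f₅=-2.040816, f₆=-5.653061, f₇=-10.
(h/2)·[f₀ + 2f₁ + 2f₂ + 2f₃ + 2f₄ + 2f₅ + 2f₆ + f₇] = 0.214286·(6.142857) = 1.3163.

1.3163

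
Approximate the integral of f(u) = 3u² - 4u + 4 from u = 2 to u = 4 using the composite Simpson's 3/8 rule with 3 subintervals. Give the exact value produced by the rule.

h = (4 − 2)/3 = 0.666667.
Nodes u₀,…,u₃ = 2, 2.666667, 3.333333, 4.
f(u) = 3u² - 4u + 4: f₀=8, f₁=14.666667, f₂=24, f₃=36.
(3h/8)·[f₀ + 3f₁ + 3f₂ + f₃] = 0.25·(160) = 40.

40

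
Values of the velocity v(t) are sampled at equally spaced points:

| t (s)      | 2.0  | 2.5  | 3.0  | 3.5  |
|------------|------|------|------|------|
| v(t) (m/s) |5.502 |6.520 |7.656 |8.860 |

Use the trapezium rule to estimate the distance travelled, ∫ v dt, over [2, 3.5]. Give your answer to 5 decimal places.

h = 0.5, n = 3.
(h/2)·[y₀ + 2y₁ + 2y₂ + y₃] = 0.25·(42.714) = 10.67850.

10.67850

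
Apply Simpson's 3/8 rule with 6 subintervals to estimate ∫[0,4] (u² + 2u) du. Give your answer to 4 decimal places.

h = (4 − 0)/6 = 0.666667.
Nodes u₀,…,u₆ = 0, 0.666667, 1.333333, 2, 2.666667, 3.333333, 4.
f(u) = u² + 2u: f₀=0, f₁=1.777778, f₂=4.444444, f₃=8, f₄=12.444444, f₅=17.777778, f₆=24.
(3h/8)·[f₀ + 3f₁ + 3f₂ + 2f₃ + 3f₄ + 3f₅ + f₆] = 0.25·(149.333333) = 37.3333.

37.3333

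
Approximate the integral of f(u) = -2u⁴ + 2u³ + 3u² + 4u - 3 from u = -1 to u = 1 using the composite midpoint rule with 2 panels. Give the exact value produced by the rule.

h = (1 − (-1))/2 = 1.
Midpoints m₁,…,m₂ = -0.5, 0.5.
f(m₁)=-4.625, f(m₂)=-0.125.
h·[f(m₁) + f(m₂)] = 1·(-4.75) = -4.75.

-4.75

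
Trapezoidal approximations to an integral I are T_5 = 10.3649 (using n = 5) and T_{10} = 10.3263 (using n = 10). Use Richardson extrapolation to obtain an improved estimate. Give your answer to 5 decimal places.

R = (4·T_{10} − T_5) / 3 = (4·10.3263 − 10.3649)/3 = (30.9403)/3 = 10.31343.

10.31343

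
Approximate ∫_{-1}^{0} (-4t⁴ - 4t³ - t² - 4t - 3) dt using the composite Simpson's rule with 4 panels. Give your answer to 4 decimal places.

-1.1354

h = (0 − (-1))/4 = 0.25.
Nodes t₀,…,t₄ = -1, -0.75, -0.5, -0.25, 0.
f(t) = -4t⁴ - 4t³ - t² - 4t - 3: f₀=0, f₁=-0.140625, f₂=-1, f₃=-2.015625, f₄=-3.
(h/3)·[f₀ + 4f₁ + 2f₂ + 4f₃ + f₄] = 0.083333·(-13.625) = -1.1354.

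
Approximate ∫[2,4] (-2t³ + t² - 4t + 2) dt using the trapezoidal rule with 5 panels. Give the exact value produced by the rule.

h = (4 − 2)/5 = 0.4.
Nodes t₀,…,t₅ = 2, 2.4, 2.8, 3.2, 3.6, 4.
f(t) = -2t³ + t² - 4t + 2: f₀=-18, f₁=-29.488, f₂=-45.264, f₃=-66.096, f₄=-92.752, f₅=-126.
(h/2)·[f₀ + 2f₁ + 2f₂ + 2f₃ + 2f₄ + f₅] = 0.2·(-611.2) = -122.24.

-122.24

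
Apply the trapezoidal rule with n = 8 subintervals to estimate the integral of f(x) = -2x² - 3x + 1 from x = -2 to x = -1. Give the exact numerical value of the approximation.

0.828125

h = (-1 − (-2))/8 = 0.125.
Nodes x₀,…,x₈ = -2, -1.875, -1.75, -1.625, -1.5, -1.375, -1.25, -1.125, -1.
f(x) = -2x² - 3x + 1: f₀=-1, f₁=-0.40625, f₂=0.125, f₃=0.59375, f₄=1, f₅=1.34375, f₆=1.625, f₇=1.84375, f₈=2.
(h/2)·[f₀ + 2f₁ + 2f₂ + 2f₃ + 2f₄ + 2f₅ + 2f₆ + 2f₇ + f₈] = 0.0625·(13.25) = 0.828125.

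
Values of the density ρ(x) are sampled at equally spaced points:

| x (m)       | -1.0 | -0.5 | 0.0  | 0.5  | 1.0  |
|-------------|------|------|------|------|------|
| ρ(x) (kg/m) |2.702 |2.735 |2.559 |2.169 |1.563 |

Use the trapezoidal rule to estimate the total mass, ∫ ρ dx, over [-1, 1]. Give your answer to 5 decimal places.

4.79775

h = 0.5, n = 4.
(h/2)·[y₀ + 2y₁ + 2y₂ + 2y₃ + y₄] = 0.25·(19.191) = 4.79775.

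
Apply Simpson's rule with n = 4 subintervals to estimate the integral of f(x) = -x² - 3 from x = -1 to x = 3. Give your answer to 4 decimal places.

h = (3 − (-1))/4 = 1.
Nodes x₀,…,x₄ = -1, 0, 1, 2, 3.
f(x) = -x² - 3: f₀=-4, f₁=-3, f₂=-4, f₃=-7, f₄=-12.
(h/3)·[f₀ + 4f₁ + 2f₂ + 4f₃ + f₄] = 0.333333·(-64) = -21.3333.

-21.3333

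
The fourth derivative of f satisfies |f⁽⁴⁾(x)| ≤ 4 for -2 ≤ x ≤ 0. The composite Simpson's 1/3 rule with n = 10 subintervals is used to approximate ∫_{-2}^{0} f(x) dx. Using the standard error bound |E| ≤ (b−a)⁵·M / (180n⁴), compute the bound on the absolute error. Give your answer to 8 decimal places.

|E| ≤ (2)⁵·4 / (180·10⁴) = 128/1800000 = 0.00007111.

0.00007111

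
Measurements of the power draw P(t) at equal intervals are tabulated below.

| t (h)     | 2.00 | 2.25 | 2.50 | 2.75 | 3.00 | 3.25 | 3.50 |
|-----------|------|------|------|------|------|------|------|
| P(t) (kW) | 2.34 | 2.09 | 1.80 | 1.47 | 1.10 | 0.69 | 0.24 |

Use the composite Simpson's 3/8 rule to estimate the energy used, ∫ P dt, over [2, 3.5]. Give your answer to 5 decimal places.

h = 0.25, n = 6.
(3h/8)·[y₀ + 3y₁ + 3y₂ + 2y₃ + 3y₄ + 3y₅ + y₆] = 0.09375·(22.56) = 2.11500.

2.11500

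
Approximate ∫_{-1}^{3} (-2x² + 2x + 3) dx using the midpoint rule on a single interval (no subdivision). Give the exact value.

M = (b−a)·f(1) = 4·(3) = 12.

12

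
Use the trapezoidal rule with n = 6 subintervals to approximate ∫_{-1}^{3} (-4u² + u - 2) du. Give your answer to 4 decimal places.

h = (3 − (-1))/6 = 0.666667.
Nodes u₀,…,u₆ = -1, -0.333333, 0.333333, 1, 1.666667, 2.333333, 3.
f(u) = -4u² + u - 2: f₀=-7, f₁=-2.777778, f₂=-2.111111, f₃=-5, f₄=-11.444444, f₅=-21.444444, f₆=-35.
(h/2)·[f₀ + 2f₁ + 2f₂ + 2f₃ + 2f₄ + 2f₅ + f₆] = 0.333333·(-127.555556) = -42.5185.

-42.5185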